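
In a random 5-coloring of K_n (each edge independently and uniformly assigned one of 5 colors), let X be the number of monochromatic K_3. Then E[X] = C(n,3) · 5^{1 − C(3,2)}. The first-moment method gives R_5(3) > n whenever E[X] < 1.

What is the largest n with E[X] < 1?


We need C(n, 3) · 5^{1 − 3} < 1, i.e. C(n, 3) < 5^{3 − 1} = 25.
Check values of n near the boundary:
  n = 3: C(3, 3) = 1; 1 < 25? YES
  n = 4: C(4, 3) = 4; 4 < 25? YES
  n = 5: C(5, 3) = 10; 10 < 25? YES
  n = 6: C(6, 3) = 20; 20 < 25? YES
  n = 7: C(7, 3) = 35; 35 < 25? NO
  n = 8: C(8, 3) = 56; 56 < 25? NO
  n = 9: C(9, 3) = 84; 84 < 25? NO
The largest n with C(n, 3) < 25 is n = 6 (where E[X] = 4/5 ≈ 0.800). Hence R_5(3) > 6, i.e. R_5(3) ≥ 7.

Largest n = 6; hence R_5(3) > 6.


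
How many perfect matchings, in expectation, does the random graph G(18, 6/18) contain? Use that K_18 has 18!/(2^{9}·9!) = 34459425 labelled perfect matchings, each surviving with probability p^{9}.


K_18 has 18!/(2^{9}·9!) = 34459425 labelled perfect matchings.
For each such perfect matching H, let X_H = 1 if all 9 edges of H are present in G. Then P[X_H = 1] = p^{9} = (1/3)^{9} = 1/19683.
By linearity of expectation: E[X] = Σ_H E[X_H] = 34459425 · p^{9} = 34459425 · 1/19683 = 425425/243.
Numerically: E[X] ≈ 1.75e+03.

E[X] = 34459425 · (1/3)^{9} = 425425/243 ≈ 1.75e+03.


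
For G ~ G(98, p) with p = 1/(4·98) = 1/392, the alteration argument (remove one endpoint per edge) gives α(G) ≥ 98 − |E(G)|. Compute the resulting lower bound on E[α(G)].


E[|E(G)|] = C(98, 2)·p = 4753 · (1/392) = 97/8.
E[α(G)] ≥ n − E[|E(G)|] = 98 − 97/8 = 687/8.
Numerically: ≈ 85.875.
(This is only a lower bound; the true E[α(G)] may be larger.)

E[α(G)] ≥ 687/8 ≈ 85.875.


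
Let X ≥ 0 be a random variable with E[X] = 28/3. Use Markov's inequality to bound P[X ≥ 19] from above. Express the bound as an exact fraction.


μ = E[X] = 28/3, a = 19.
Markov: P[X ≥ 19] ≤ μ/a = (28/3)/19 = 28/57.
Numerically: ≈ 0.49123.
(Since a = 19 > μ = 9.33333, the bound 28/57 is < 1 and informative.)

P[X ≥ 19] ≤ 28/57 ≈ 0.49123.


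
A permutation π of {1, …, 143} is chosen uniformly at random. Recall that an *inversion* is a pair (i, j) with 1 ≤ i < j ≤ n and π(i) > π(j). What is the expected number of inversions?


Write X = Σ X_I over the C(143, 2) = 10153 pairs i < j, with X_I the indicator of one inversion.
There are 10153 indicators.
For each fixed pair i < j, the values π(i) and π(j) are two distinct elements of {1, …, 143} in uniformly random order; by symmetry P[π(i) > π(j)] = 1/2.
By linearity: E[X] = 10153 · (1/2) = C(143, 2) · (1/2) = 10153/2 = 10153/2 ≈ 5076.50000.

E[X] = 10153/2 = 5076.50000.


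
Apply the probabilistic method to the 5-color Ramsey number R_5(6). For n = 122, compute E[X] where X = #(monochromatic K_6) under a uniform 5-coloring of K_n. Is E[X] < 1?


E[X] = C(122, 6) · 5^{1 − 15} = 4042116078 · 5^{−14} = 4042116078/6103515625.
As a reduced fraction: E[X] = 4042116078/6103515625 ≈ 0.662.
Is E[X] < 1? YES.
Since E[X] < 1, there exists a 5-coloring of K_{122} with no monochromatic K_6; hence R_5(6) > 122.

E[X] = 4042116078/6103515625 ≈ 0.662; E[X] < 1, so R_5(6) > 122.


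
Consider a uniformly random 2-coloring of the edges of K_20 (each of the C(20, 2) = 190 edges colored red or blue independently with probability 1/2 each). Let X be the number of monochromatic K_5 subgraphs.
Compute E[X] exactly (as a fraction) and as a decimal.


Let X = Σ_S X_S over the C(20, 5) = 15504 subsets S of size 5, where X_S = 1 if the K_5 on S is monochromatic.
For a fixed S, the K_5 on S has C(5, 2) = 10 edges. P[all 10 edges red] = (1/2)^10, and likewise for blue, so P[monochromatic] = 2·(1/2)^10 = 2^{1 − 10} = 1/512.
By linearity of expectation: E[X] = C(20, 5) · 2^{1 − 10} = 15504 · 1/512 = 969/32.
Numerically: E[X] ≈ 30.281.

E[X] = C(20,5)·2^(1−C(5,2)) = 969/32 ≈ 30.281.


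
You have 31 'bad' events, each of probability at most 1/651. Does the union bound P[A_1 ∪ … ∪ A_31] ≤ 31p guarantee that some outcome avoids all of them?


Union bound: P[∪_{i=1}^{31} A_i] ≤ Σ_i P[A_i] ≤ 31·p = 31·(1/651) = 1/21.
Numerically: 1/21 ≈ 0.048.
Is 1/21 < 1? YES.
Since P[∪ A_i] ≤ 1/21 < 1, the complement has P[∩ A_i^c] ≥ 1 − 1/21 = 20/21 > 0, so some outcome avoids every A_i.

31·p = 1/21 ≈ 0.048; existence CERTIFIED by the union bound.


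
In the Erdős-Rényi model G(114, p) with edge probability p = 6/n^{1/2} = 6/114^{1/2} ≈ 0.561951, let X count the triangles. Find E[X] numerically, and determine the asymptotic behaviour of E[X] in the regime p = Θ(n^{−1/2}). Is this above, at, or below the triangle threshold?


Number of potential triangles: C(114, 3) = 240464.
Each occurs with probability p³ ≈ (0.561951)³ ≈ 1.77458364e-01.
By linearity: E[X] = C(114, 3)·p³ ≈ 240464 · 1.77458364e-01 ≈ 42672.348113.
Since α = 1/2 < 1, p = c/n^{1/2} ≫ 1/n is above the triangle threshold p ~ 1/n. Asymptotically E[X] ~ (c³/6)·n^{3(1−α)} = (6³/6)·n^{1.5} → ∞; triangles are abundant w.h.p.

E[X] ≈ 42672.348113; in regime p = Θ(1/n^{1/2}) E[X] diverges (above the triangle threshold p ~ 1/n).


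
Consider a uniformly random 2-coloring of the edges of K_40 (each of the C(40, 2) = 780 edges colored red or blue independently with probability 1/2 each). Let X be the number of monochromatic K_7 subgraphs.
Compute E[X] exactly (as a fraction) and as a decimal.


Let X = Σ_S X_S over the C(40, 7) = 18643560 subsets S of size 7, where X_S = 1 if the K_7 on S is monochromatic.
For a fixed S, the K_7 on S has C(7, 2) = 21 edges. P[all 21 edges red] = (1/2)^21, and likewise for blue, so P[monochromatic] = 2·(1/2)^21 = 2^{1 − 21} = 1/1048576.
Summing: E[X] = C(40, 7) · 2^{1 − 21} = 18643560 · 1/1048576 = 2330445/131072.
Numerically: E[X] ≈ 17.77988.

E[X] = C(40,7)·2^(1−C(7,2)) = 2330445/131072 ≈ 17.77988.


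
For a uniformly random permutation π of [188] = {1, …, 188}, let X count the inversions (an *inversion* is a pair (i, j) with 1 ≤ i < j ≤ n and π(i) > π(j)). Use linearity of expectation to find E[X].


Write X = Σ X_I over the C(188, 2) = 17578 pairs i < j, with X_I the indicator of one inversion.
There are 17578 indicators.
For each fixed pair i < j, the values π(i) and π(j) are two distinct elements of {1, …, 188} in uniformly random order; by symmetry P[π(i) > π(j)] = 1/2.
By linearity: E[X] = 17578 · (1/2) = C(188, 2) · (1/2) = 17578/2 = 8789 ≈ 8789.00000.

E[X] = 8789 = 8789.00000.


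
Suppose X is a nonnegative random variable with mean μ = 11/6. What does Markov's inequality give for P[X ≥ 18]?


μ = E[X] = 11/6, a = 18.
Markov: P[X ≥ 18] ≤ μ/a = (11/6)/18 = 11/108.
Numerically: ≈ 0.1019.
(Since a = 18 > μ = 1.8333, the bound 11/108 is < 1 and informative.)

P[X ≥ 18] ≤ 11/108 ≈ 0.1019.


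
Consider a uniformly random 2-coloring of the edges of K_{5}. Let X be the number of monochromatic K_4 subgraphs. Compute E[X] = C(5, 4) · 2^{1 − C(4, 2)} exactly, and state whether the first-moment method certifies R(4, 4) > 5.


E[X] = C(5, 4) · 2^{1 − 6} = 5 · 2^{−5} = 5/32.
As a reduced fraction: E[X] = 5/32 ≈ 0.1562500.
Is E[X] < 1? YES.
Since E[X] < 1, there exists a 2-coloring of K_{5} with no monochromatic K_4; hence R(4, 4) > 5.

E[X] = 5/32 ≈ 0.1562500; E[X] < 1, so R(4, 4) > 5.


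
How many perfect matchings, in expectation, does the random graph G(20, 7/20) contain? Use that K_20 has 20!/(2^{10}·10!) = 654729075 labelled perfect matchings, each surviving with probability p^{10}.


K_20 has 20!/(2^{10}·10!) = 654729075 labelled perfect matchings.
For each such perfect matching H, let X_H = 1 if all 10 edges of H are present in G. Then P[X_H = 1] = p^{10} = (7/20)^{10} = 282475249/10240000000000.
By linearity: E[X] = Σ_H E[X_H] = 654729075 · p^{10} = 654729075 · 282475249/10240000000000 = 7397790339526587/409600000000.
Numerically: E[X] ≈ 1.806e+04.

E[X] = 654729075 · (7/20)^{10} = 7397790339526587/409600000000 ≈ 1.806e+04.


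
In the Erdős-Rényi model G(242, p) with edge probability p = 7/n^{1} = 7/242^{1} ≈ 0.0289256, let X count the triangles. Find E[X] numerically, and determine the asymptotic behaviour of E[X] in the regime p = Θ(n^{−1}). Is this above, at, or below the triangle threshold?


Number of potential triangles: C(242, 3) = 2332880.
Each occurs with probability p³ ≈ (0.0289256)³ ≈ 2.42018198e-05.
By linearity: E[X] = C(242, 3)·p³ ≈ 2332880 · 2.42018198e-05 ≈ 56.459941.
Here α = 1, so p = 7/n is exactly at the triangle threshold p ~ 1/n. Asymptotically E[X] → c³/6 = 7³/6 = 343/6 ≈ 57.166667, a bounded constant. In this regime the triangle count is asymptotically Poisson(c³/6).

E[X] ≈ 56.459941; in regime p = Θ(1/n^{1}) E[X] stays bounded (at the triangle threshold p ~ 1/n).


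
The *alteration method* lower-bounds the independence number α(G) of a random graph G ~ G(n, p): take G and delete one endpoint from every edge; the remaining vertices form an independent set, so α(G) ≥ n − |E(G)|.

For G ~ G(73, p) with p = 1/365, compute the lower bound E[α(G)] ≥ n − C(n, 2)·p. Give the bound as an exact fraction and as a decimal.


E[|E(G)|] = C(73, 2)·p = 2628 · (1/365) = 36/5.
E[α(G)] ≥ n − E[|E(G)|] = 73 − 36/5 = 329/5.
Numerically: ≈ 65.800.
(This is only a lower bound; the true E[α(G)] may be larger.)

E[α(G)] ≥ 329/5 ≈ 65.800.


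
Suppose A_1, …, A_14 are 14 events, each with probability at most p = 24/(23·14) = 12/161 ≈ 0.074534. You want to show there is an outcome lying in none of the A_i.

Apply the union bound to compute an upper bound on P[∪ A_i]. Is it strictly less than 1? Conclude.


Union bound: P[∪_{i=1}^{14} A_i] ≤ Σ_i P[A_i] ≤ 14·p = 14·(12/161) = 24/23.
Numerically: 24/23 ≈ 1.043478.
Is 24/23 < 1? NO.
Since the bound 24/23 is ≥ 1, the union bound is uninformative here; it does NOT by itself certify existence.

14·p = 24/23 ≈ 1.043478; existence NOT certified by the union bound.


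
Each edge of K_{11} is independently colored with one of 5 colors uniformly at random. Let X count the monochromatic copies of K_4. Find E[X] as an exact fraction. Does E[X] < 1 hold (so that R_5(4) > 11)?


E[X] = C(11, 4) · 5^{1 − 6} = 330 · 5^{−5} = 330/3125.
As a reduced fraction: E[X] = 66/625 ≈ 0.10560.
Is E[X] < 1? YES.
Since E[X] < 1, there exists a 5-coloring of K_{11} with no monochromatic K_4; hence R_5(4) > 11.

E[X] = 66/625 ≈ 0.10560; E[X] < 1, so R_5(4) > 11.


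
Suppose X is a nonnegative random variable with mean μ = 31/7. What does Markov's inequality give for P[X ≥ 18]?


μ = E[X] = 31/7, a = 18.
Markov: P[X ≥ 18] ≤ μ/a = (31/7)/18 = 31/126.
Numerically: ≈ 0.2460.
(Since a = 18 > μ = 4.4286, the bound 31/126 is < 1 and informative.)

P[X ≥ 18] ≤ 31/126 ≈ 0.2460.


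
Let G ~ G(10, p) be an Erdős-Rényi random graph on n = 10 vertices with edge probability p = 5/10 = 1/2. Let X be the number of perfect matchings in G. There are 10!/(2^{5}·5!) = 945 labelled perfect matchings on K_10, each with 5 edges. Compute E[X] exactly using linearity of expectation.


K_10 has 10!/(2^{5}·5!) = 945 labelled perfect matchings.
For each such perfect matching H, let X_H = 1 if all 5 edges of H are present in G. Then P[X_H = 1] = p^{5} = (1/2)^{5} = 1/32.
By linearity of expectation: E[X] = Σ_H E[X_H] = 945 · p^{5} = 945 · 1/32 = 945/32.
Numerically: E[X] ≈ 29.531.

E[X] = 945 · (1/2)^{5} = 945/32 ≈ 29.531.


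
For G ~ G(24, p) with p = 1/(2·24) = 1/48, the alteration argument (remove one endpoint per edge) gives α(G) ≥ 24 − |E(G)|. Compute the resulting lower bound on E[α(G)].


E[|E(G)|] = C(24, 2)·p = 276 · (1/48) = 23/4.
E[α(G)] ≥ n − E[|E(G)|] = 24 − 23/4 = 73/4.
Numerically: ≈ 18.250000.
(This is only a lower bound; the true E[α(G)] may be larger.)

E[α(G)] ≥ 73/4 ≈ 18.250000.


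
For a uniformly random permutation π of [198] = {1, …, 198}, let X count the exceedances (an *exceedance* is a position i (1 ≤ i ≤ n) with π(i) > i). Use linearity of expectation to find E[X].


Write X = Σ_{i=1}^{198} X_i, where X_i = 1_{π(i) > i}.
For each fixed i, π(i) is uniform over {1, …, 198} (marginal of a uniform permutation), so P[π(i) > i] = (n − i)/n. Summing: Σ_{i=1}^{198} (n − i)/n = (0 + 1 + … + 197)/198 = 198(198 − 1)/(2·198) = (198 − 1)/2.
Hence E[X] = Σ_{i=1}^{198} (198 − i)/198 = 197/2 ≈ 98.500000.

E[X] = 197/2 = 98.500000.


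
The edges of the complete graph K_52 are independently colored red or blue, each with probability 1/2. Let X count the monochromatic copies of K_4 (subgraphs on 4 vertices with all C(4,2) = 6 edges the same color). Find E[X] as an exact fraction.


Let X = Σ_S X_S over the C(52, 4) = 270725 subsets S of size 4, where X_S = 1 if the K_4 on S is monochromatic.
For a fixed S, the K_4 on S has C(4, 2) = 6 edges. P[all 6 edges red] = (1/2)^6, and likewise for blue, so P[monochromatic] = 2·(1/2)^6 = 2^{1 − 6} = 1/32.
By linearity of expectation: E[X] = C(52, 4) · 2^{1 − 6} = 270725 · 1/32 = 270725/32.
Numerically: E[X] ≈ 8460.156250.

E[X] = C(52,4)·2^(1−C(4,2)) = 270725/32 ≈ 8460.156250.


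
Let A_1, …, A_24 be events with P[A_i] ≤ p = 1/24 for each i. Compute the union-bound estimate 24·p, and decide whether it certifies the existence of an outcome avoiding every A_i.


Union bound: P[∪_{i=1}^{24} A_i] ≤ Σ_i P[A_i] ≤ 24·p = 24·(1/24) = 1.
Numerically: 1 ≈ 1.00000.
Is 1 < 1? NO.
Since the bound 1 is ≥ 1, the union bound is uninformative here; it does NOT by itself certify existence.

24·p = 1 ≈ 1.00000; existence NOT certified by the union bound.


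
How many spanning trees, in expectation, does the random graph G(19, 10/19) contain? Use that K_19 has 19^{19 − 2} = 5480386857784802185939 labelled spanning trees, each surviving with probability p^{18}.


K_19 has 19^{19 − 2} = 5480386857784802185939 labelled spanning trees.
For each such spanning tree H, let X_H = 1 if all 18 edges of H are present in G. Then P[X_H = 1] = p^{18} = (10/19)^{18} = 1000000000000000000/104127350297911241532841.
By linearity: E[X] = Σ_H E[X_H] = 5480386857784802185939 · p^{18} = 5480386857784802185939 · 1000000000000000000/104127350297911241532841 = 1000000000000000000/19.
Numerically: E[X] ≈ 5.263e+16.

E[X] = 5480386857784802185939 · (10/19)^{18} = 1000000000000000000/19 ≈ 5.263e+16.


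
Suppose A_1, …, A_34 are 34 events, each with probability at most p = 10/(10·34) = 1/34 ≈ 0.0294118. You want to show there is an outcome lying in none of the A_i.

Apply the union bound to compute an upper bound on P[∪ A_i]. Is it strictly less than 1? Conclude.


Union bound: P[∪_{i=1}^{34} A_i] ≤ Σ_i P[A_i] ≤ 34·p = 34·(1/34) = 1.
Numerically: 1 ≈ 1.0000000.
Is 1 < 1? NO.
Since the bound 1 is ≥ 1, the union bound is uninformative here; it does NOT by itself certify existence.

34·p = 1 ≈ 1.0000000; existence NOT certified by the union bound.


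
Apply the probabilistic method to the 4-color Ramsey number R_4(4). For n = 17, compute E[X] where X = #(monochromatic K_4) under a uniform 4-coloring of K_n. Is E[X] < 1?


E[X] = C(17, 4) · 4^{1 − 6} = 2380 · 4^{−5} = 2380/1024.
As a reduced fraction: E[X] = 595/256 ≈ 2.324219.
Is E[X] < 1? NO.
Since E[X] ≥ 1, the first-moment bound is inconclusive at n = 17; it does NOT by itself certify R_4(4) > 17.

E[X] = 595/256 ≈ 2.324219; E[X] ≥ 1; first-moment method inconclusive here.


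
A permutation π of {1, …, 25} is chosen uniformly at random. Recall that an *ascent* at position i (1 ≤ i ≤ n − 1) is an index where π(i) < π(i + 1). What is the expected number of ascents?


Write X = Σ X_I over i = 1, …, 24, with X_I the indicator of one ascent.
There are 24 indicators.
For each fixed i, the pair (π(i), π(i+1)) is a uniformly random ordered pair of distinct values from {1, …, 25}; by symmetry P[π(i) < π(i+1)] = 1/2.
By linearity: E[X] = 24 · (1/2) = (25 − 1) · (1/2) = 12 ≈ 12.000000.

E[X] = 12 = 12.000000.


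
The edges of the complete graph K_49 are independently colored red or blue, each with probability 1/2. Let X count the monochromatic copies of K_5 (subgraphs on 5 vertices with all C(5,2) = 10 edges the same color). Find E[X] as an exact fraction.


Let X = Σ_S X_S over the C(49, 5) = 1906884 subsets S of size 5, where X_S = 1 if the K_5 on S is monochromatic.
For a fixed S, the K_5 on S has C(5, 2) = 10 edges. P[all 10 edges red] = (1/2)^10, and likewise for blue, so P[monochromatic] = 2·(1/2)^10 = 2^{1 − 10} = 1/512.
By linearity: E[X] = C(49, 5) · 2^{1 − 10} = 1906884 · 1/512 = 476721/128.
Numerically: E[X] ≈ 3724.38281.

E[X] = C(49,5)·2^(1−C(5,2)) = 476721/128 ≈ 3724.38281.


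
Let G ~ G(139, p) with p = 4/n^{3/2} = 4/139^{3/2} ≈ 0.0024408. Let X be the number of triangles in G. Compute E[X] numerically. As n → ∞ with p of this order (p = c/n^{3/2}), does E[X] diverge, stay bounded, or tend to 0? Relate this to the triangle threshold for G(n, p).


Number of potential triangles: C(139, 3) = 437989.
Each occurs with probability p³ ≈ (0.0024408)³ ≈ 1.4541639e-08.
By linearity: E[X] = C(139, 3)·p³ ≈ 437989 · 1.4541639e-08 ≈ 0.00637.
Since α = 3/2 > 1, p = c/n^{3/2} = o(1/n) is below the triangle threshold p ~ 1/n. Asymptotically E[X] ~ (c³/6)·n^{3(1−α)} = (4³/6)·n^{-1.5} → 0, so by Markov's inequality G has no triangles w.h.p.

E[X] ≈ 0.00637; in regime p = Θ(1/n^{3/2}) E[X] tends to 0 (below the triangle threshold p ~ 1/n).


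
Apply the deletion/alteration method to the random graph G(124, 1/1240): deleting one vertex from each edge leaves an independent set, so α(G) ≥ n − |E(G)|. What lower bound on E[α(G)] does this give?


E[|E(G)|] = C(124, 2)·p = 7626 · (1/1240) = 123/20.
E[α(G)] ≥ n − E[|E(G)|] = 124 − 123/20 = 2357/20.
Numerically: ≈ 117.8500.
(This is only a lower bound; the true E[α(G)] may be larger.)

E[α(G)] ≥ 2357/20 ≈ 117.8500.


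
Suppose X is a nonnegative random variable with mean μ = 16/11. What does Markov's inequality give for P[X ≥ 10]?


μ = E[X] = 16/11, a = 10.
Markov: P[X ≥ 10] ≤ μ/a = (16/11)/10 = 8/55.
Numerically: ≈ 0.145455.
(Since a = 10 > μ = 1.454545, the bound 8/55 is < 1 and informative.)

P[X ≥ 10] ≤ 8/55 ≈ 0.145455.


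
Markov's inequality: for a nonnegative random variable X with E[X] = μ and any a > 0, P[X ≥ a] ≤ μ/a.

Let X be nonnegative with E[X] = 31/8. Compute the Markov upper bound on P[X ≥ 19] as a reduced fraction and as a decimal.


μ = E[X] = 31/8, a = 19.
Markov: P[X ≥ 19] ≤ μ/a = (31/8)/19 = 31/152.
Numerically: ≈ 0.2039.
(Since a = 19 > μ = 3.8750, the bound 31/152 is < 1 and informative.)

P[X ≥ 19] ≤ 31/152 ≈ 0.2039.


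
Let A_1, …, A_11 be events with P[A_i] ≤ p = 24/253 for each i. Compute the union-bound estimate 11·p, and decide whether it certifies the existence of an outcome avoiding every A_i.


Union bound: P[∪_{i=1}^{11} A_i] ≤ Σ_i P[A_i] ≤ 11·p = 11·(24/253) = 24/23.
Numerically: 24/23 ≈ 1.043478.
Is 24/23 < 1? NO.
Since the bound 24/23 is ≥ 1, the union bound is uninformative here; it does NOT by itself certify existence.

11·p = 24/23 ≈ 1.043478; existence NOT certified by the union bound.


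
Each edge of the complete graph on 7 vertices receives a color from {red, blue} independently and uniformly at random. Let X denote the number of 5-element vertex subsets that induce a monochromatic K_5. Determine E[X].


Let X = Σ_S X_S over the C(7, 5) = 21 subsets S of size 5, where X_S = 1 if the K_5 on S is monochromatic.
For a fixed S, the K_5 on S has C(5, 2) = 10 edges. P[all 10 edges red] = (1/2)^10, and likewise for blue, so P[monochromatic] = 2·(1/2)^10 = 2^{1 − 10} = 1/512.
By linearity of expectation: E[X] = C(7, 5) · 2^{1 − 10} = 21 · 1/512 = 21/512.
Numerically: E[X] ≈ 0.0410.

E[X] = C(7,5)·2^(1−C(5,2)) = 21/512 ≈ 0.0410.


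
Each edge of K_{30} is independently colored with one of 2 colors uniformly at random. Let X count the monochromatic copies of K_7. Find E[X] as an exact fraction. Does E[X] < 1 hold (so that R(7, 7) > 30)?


E[X] = C(30, 7) · 2^{1 − 21} = 2035800 · 2^{−20} = 2035800/1048576.
As a reduced fraction: E[X] = 254475/131072 ≈ 1.9415.
Is E[X] < 1? NO.
Since E[X] ≥ 1, the first-moment bound is inconclusive at n = 30; it does NOT by itself certify R(7, 7) > 30.

E[X] = 254475/131072 ≈ 1.9415; E[X] ≥ 1; first-moment method inconclusive here.


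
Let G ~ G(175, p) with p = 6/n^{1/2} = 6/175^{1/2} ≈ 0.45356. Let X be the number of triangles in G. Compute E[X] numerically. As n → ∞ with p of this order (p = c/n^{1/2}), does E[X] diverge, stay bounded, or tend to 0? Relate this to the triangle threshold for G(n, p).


Number of potential triangles: C(175, 3) = 877975.
Each occurs with probability p³ ≈ (0.45356)³ ≈ 9.3303230e-02.
By linearity: E[X] = C(175, 3)·p³ ≈ 877975 · 9.3303230e-02 ≈ 81917.90328.
Since α = 1/2 < 1, p = c/n^{1/2} ≫ 1/n is above the triangle threshold p ~ 1/n. Asymptotically E[X] ~ (c³/6)·n^{3(1−α)} = (6³/6)·n^{1.5} → ∞; triangles are abundant w.h.p.

E[X] ≈ 81917.90328; in regime p = Θ(1/n^{1/2}) E[X] diverges (above the triangle threshold p ~ 1/n).


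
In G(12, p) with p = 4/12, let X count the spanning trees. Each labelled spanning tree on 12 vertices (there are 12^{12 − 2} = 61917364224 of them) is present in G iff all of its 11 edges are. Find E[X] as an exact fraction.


K_12 has 12^{12 − 2} = 61917364224 labelled spanning trees.
For each such spanning tree H, let X_H = 1 if all 11 edges of H are present in G. Then P[X_H = 1] = p^{11} = (1/3)^{11} = 1/177147.
By linearity: E[X] = Σ_H E[X_H] = 61917364224 · p^{11} = 61917364224 · 1/177147 = 1048576/3.
Numerically: E[X] ≈ 3.4953e+05.

E[X] = 61917364224 · (1/3)^{11} = 1048576/3 ≈ 3.4953e+05.


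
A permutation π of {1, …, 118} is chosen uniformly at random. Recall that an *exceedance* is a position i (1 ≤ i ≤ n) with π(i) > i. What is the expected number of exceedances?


Write X = Σ_{i=1}^{118} X_i, where X_i = 1_{π(i) > i}.
For each fixed i, π(i) is uniform over {1, …, 118} (marginal of a uniform permutation), so P[π(i) > i] = (n − i)/n. Summing: Σ_{i=1}^{118} (n − i)/n = (0 + 1 + … + 117)/118 = 118(118 − 1)/(2·118) = (118 − 1)/2.
Hence E[X] = Σ_{i=1}^{118} (118 − i)/118 = 117/2 ≈ 58.500.

E[X] = 117/2 = 58.500.


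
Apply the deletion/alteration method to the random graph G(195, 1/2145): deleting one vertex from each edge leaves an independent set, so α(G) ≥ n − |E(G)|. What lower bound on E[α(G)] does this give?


E[|E(G)|] = C(195, 2)·p = 18915 · (1/2145) = 97/11.
E[α(G)] ≥ n − E[|E(G)|] = 195 − 97/11 = 2048/11.
Numerically: ≈ 186.18182.
(This is only a lower bound; the true E[α(G)] may be larger.)

E[α(G)] ≥ 2048/11 ≈ 186.18182.


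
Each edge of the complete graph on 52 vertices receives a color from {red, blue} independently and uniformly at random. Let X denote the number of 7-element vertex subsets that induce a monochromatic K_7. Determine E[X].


Let X = Σ_S X_S over the C(52, 7) = 133784560 subsets S of size 7, where X_S = 1 if the K_7 on S is monochromatic.
For a fixed S, the K_7 on S has C(7, 2) = 21 edges. P[all 21 edges red] = (1/2)^21, and likewise for blue, so P[monochromatic] = 2·(1/2)^21 = 2^{1 − 21} = 1/1048576.
By linearity: E[X] = C(52, 7) · 2^{1 − 21} = 133784560 · 1/1048576 = 8361535/65536.
Numerically: E[X] ≈ 127.5869.

E[X] = C(52,7)·2^(1−C(7,2)) = 8361535/65536 ≈ 127.5869.


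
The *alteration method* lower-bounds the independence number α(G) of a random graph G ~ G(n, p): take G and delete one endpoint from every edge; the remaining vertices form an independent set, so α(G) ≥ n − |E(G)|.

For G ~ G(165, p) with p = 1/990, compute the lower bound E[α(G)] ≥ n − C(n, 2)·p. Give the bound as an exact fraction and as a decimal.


E[|E(G)|] = C(165, 2)·p = 13530 · (1/990) = 41/3.
E[α(G)] ≥ n − E[|E(G)|] = 165 − 41/3 = 454/3.
Numerically: ≈ 151.33333.
(This is only a lower bound; the true E[α(G)] may be larger.)

E[α(G)] ≥ 454/3 ≈ 151.33333.


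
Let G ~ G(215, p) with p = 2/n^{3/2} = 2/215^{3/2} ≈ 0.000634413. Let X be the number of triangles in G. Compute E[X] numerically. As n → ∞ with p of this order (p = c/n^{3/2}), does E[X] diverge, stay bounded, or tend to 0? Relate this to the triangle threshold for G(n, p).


Number of potential triangles: C(215, 3) = 1633355.
Each occurs with probability p³ ≈ (0.000634413)³ ≈ 2.55338861e-10.
By linearity: E[X] = C(215, 3)·p³ ≈ 1633355 · 2.55338861e-10 ≈ 0.000417.
Since α = 3/2 > 1, p = c/n^{3/2} = o(1/n) is below the triangle threshold p ~ 1/n. Asymptotically E[X] ~ (c³/6)·n^{3(1−α)} = (2³/6)·n^{-1.5} → 0, so by Markov's inequality G has no triangles w.h.p.

E[X] ≈ 0.000417; in regime p = Θ(1/n^{3/2}) E[X] tends to 0 (below the triangle threshold p ~ 1/n).


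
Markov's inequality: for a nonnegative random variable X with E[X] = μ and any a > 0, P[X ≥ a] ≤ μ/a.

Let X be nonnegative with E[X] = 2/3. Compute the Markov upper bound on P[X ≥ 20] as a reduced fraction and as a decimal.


μ = E[X] = 2/3, a = 20.
Markov: P[X ≥ 20] ≤ μ/a = (2/3)/20 = 1/30.
Numerically: ≈ 0.0333.
(Since a = 20 > μ = 0.6667, the bound 1/30 is < 1 and informative.)

P[X ≥ 20] ≤ 1/30 ≈ 0.0333.


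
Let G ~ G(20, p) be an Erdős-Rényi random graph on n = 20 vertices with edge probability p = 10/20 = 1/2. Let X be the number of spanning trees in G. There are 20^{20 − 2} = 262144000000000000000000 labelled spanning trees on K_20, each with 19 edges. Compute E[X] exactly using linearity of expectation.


K_20 has 20^{20 − 2} = 262144000000000000000000 labelled spanning trees.
For each such spanning tree H, let X_H = 1 if all 19 edges of H are present in G. Then P[X_H = 1] = p^{19} = (1/2)^{19} = 1/524288.
By linearity of expectation: E[X] = Σ_H E[X_H] = 262144000000000000000000 · p^{19} = 262144000000000000000000 · 1/524288 = 500000000000000000.
Numerically: E[X] ≈ 5e+17.

E[X] = 262144000000000000000000 · (1/2)^{19} = 500000000000000000 ≈ 5e+17.


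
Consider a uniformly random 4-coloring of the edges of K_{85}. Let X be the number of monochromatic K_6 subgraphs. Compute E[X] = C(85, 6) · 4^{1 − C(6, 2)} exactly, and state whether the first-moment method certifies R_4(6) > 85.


E[X] = C(85, 6) · 4^{1 − 15} = 437353560 · 4^{−14} = 437353560/268435456.
As a reduced fraction: E[X] = 54669195/33554432 ≈ 1.62927.
Is E[X] < 1? NO.
Since E[X] ≥ 1, the first-moment bound is inconclusive at n = 85; it does NOT by itself certify R_4(6) > 85.

E[X] = 54669195/33554432 ≈ 1.62927; E[X] ≥ 1; first-moment method inconclusive here.


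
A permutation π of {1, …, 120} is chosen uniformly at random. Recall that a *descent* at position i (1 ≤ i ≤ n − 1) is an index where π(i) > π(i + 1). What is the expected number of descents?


Write X = Σ X_I over i = 1, …, 119, with X_I the indicator of one descent.
There are 119 indicators.
For each fixed i, the pair (π(i), π(i+1)) is a uniformly random ordered pair of distinct values from {1, …, 120}; by symmetry P[π(i) > π(i+1)] = 1/2.
By linearity: E[X] = 119 · (1/2) = (120 − 1) · (1/2) = 119/2 ≈ 59.5000.

E[X] = 119/2 = 59.5000.


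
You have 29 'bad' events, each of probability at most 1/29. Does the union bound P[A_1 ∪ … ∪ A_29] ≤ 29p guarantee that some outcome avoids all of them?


Union bound: P[∪_{i=1}^{29} A_i] ≤ Σ_i P[A_i] ≤ 29·p = 29·(1/29) = 1.
Numerically: 1 ≈ 1.000.
Is 1 < 1? NO.
Since the bound 1 is ≥ 1, the union bound is uninformative here; it does NOT by itself certify existence.

29·p = 1 ≈ 1.000; existence NOT certified by the union bound.


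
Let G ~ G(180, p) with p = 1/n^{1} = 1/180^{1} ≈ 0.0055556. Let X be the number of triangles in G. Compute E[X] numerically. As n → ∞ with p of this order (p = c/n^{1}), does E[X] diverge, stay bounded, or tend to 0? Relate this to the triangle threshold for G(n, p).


Number of potential triangles: C(180, 3) = 955860.
Each occurs with probability p³ ≈ (0.0055556)³ ≈ 1.7146776e-07.
By linearity: E[X] = C(180, 3)·p³ ≈ 955860 · 1.7146776e-07 ≈ 0.16390.
Here α = 1, so p = 1/n is exactly at the triangle threshold p ~ 1/n. Asymptotically E[X] → c³/6 = 1³/6 = 1/6 ≈ 0.16667, a bounded constant. In this regime the triangle count is asymptotically Poisson(c³/6).

E[X] ≈ 0.16390; in regime p = Θ(1/n^{1}) E[X] stays bounded (at the triangle threshold p ~ 1/n).


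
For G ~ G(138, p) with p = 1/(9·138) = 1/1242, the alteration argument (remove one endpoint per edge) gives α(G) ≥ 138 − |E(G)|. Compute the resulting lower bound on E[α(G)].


E[|E(G)|] = C(138, 2)·p = 9453 · (1/1242) = 137/18.
E[α(G)] ≥ n − E[|E(G)|] = 138 − 137/18 = 2347/18.
Numerically: ≈ 130.3889.
(This is only a lower bound; the true E[α(G)] may be larger.)

E[α(G)] ≥ 2347/18 ≈ 130.3889.


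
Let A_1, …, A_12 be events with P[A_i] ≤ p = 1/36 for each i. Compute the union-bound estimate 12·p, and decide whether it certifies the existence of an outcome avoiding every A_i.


Union bound: P[∪_{i=1}^{12} A_i] ≤ Σ_i P[A_i] ≤ 12·p = 12·(1/36) = 1/3.
Numerically: 1/3 ≈ 0.333333.
Is 1/3 < 1? YES.
Since P[∪ A_i] ≤ 1/3 < 1, the complement has P[∩ A_i^c] ≥ 1 − 1/3 = 2/3 > 0, so some outcome avoids every A_i.

12·p = 1/3 ≈ 0.333333; existence CERTIFIED by the union bound.


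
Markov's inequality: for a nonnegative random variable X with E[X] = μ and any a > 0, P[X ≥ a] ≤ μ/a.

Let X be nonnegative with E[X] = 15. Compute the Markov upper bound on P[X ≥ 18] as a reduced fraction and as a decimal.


μ = E[X] = 15, a = 18.
Markov: P[X ≥ 18] ≤ μ/a = (15)/18 = 5/6.
Numerically: ≈ 0.8333.
(Since a = 18 > μ = 15.0000, the bound 5/6 is < 1 and informative.)

P[X ≥ 18] ≤ 5/6 ≈ 0.8333.


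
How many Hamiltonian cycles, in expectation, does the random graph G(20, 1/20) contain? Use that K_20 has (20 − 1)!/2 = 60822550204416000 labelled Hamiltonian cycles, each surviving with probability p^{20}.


K_20 has (20 − 1)!/2 = 60822550204416000 labelled Hamiltonian cycles.
For each such Hamiltonian cycle H, let X_H = 1 if all 20 edges of H are present in G. Then P[X_H = 1] = p^{20} = (1/20)^{20} = 1/104857600000000000000000000.
Summing the indicators: E[X] = Σ_H E[X_H] = 60822550204416000 · p^{20} = 60822550204416000 · 1/104857600000000000000000000 = 14849255421/25600000000000000000.
Numerically: E[X] ≈ 5.8e-10.

E[X] = 60822550204416000 · (1/20)^{20} = 14849255421/25600000000000000000 ≈ 5.8e-10.


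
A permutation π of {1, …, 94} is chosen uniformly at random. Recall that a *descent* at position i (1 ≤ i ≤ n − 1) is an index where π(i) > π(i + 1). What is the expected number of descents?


Write X = Σ X_I over i = 1, …, 93, with X_I the indicator of one descent.
There are 93 indicators.
For each fixed i, the pair (π(i), π(i+1)) is a uniformly random ordered pair of distinct values from {1, …, 94}; by symmetry P[π(i) > π(i+1)] = 1/2.
By linearity: E[X] = 93 · (1/2) = (94 − 1) · (1/2) = 93/2 ≈ 46.50000.

E[X] = 93/2 = 46.50000.


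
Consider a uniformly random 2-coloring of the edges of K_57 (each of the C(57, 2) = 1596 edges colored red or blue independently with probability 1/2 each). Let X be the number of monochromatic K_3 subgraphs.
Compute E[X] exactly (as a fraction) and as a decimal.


Let X = Σ_S X_S over the C(57, 3) = 29260 subsets S of size 3, where X_S = 1 if the K_3 on S is monochromatic.
For a fixed S, the K_3 on S has C(3, 2) = 3 edges. P[all 3 edges red] = (1/2)^3, and likewise for blue, so P[monochromatic] = 2·(1/2)^3 = 2^{1 − 3} = 1/4.
By linearity of expectation: E[X] = C(57, 3) · 2^{1 − 3} = 29260 · 1/4 = 7315.
Numerically: E[X] ≈ 7315.000000.

E[X] = C(57,3)·2^(1−C(3,2)) = 7315 ≈ 7315.000000.


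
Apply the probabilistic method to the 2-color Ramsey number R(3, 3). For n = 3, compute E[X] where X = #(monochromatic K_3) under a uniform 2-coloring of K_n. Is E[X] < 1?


E[X] = C(3, 3) · 2^{1 − 3} = 1 · 2^{−2} = 1/4.
As a reduced fraction: E[X] = 1/4 ≈ 0.2500000.
Is E[X] < 1? YES.
Since E[X] < 1, there exists a 2-coloring of K_{3} with no monochromatic K_3; hence R(3, 3) > 3.

E[X] = 1/4 ≈ 0.2500000; E[X] < 1, so R(3, 3) > 3.


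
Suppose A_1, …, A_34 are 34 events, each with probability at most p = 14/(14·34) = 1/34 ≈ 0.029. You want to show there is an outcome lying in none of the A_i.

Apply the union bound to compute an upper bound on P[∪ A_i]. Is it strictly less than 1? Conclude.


Union bound: P[∪_{i=1}^{34} A_i] ≤ Σ_i P[A_i] ≤ 34·p = 34·(1/34) = 1.
Numerically: 1 ≈ 1.000.
Is 1 < 1? NO.
Since the bound 1 is ≥ 1, the union bound is uninformative here; it does NOT by itself certify existence.

34·p = 1 ≈ 1.000; existence NOT certified by the union bound.


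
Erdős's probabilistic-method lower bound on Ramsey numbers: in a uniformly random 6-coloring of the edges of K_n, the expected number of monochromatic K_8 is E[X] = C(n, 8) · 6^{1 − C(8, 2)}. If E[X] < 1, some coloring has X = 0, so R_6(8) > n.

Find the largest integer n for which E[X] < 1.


We need C(n, 8) · 6^{1 − 28} < 1, i.e. C(n, 8) < 6^{28 − 1} = 1023490369077469249536.
Check values of n near the boundary:
  n = 1593: C(1593, 8) = 1010555394551193970323; 1010555394551193970323 < 1023490369077469249536? YES
  n = 1594: C(1594, 8) = 1015652773590544255167; 1015652773590544255167 < 1023490369077469249536? YES
  n = 1595: C(1595, 8) = 1020772636343363633895; 1020772636343363633895 < 1023490369077469249536? YES
  n = 1596: C(1596, 8) = 1025915067760710553965; 1025915067760710553965 < 1023490369077469249536? NO
  n = 1597: C(1597, 8) = 1031080153060953275445; 1031080153060953275445 < 1023490369077469249536? NO
  n = 1598: C(1598, 8) = 1036267977730442348529; 1036267977730442348529 < 1023490369077469249536? NO
The largest n with C(n, 8) < 1023490369077469249536 is n = 1595 (where E[X] = 113419181815929292655/113721152119718805504 ≈ 0.99734). Hence R_6(8) > 1595, i.e. R_6(8) ≥ 1596.

Largest n = 1595; hence R_6(8) > 1595.


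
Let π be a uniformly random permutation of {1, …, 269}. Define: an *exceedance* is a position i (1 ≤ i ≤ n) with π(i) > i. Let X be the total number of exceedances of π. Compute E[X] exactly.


Write X = Σ_{i=1}^{269} X_i, where X_i = 1_{π(i) > i}.
For each fixed i, π(i) is uniform over {1, …, 269} (marginal of a uniform permutation), so P[π(i) > i] = (n − i)/n. Summing: Σ_{i=1}^{269} (n − i)/n = (0 + 1 + … + 268)/269 = 269(269 − 1)/(2·269) = (269 − 1)/2.
Hence E[X] = Σ_{i=1}^{269} (269 − i)/269 = 134 ≈ 134.000000.

E[X] = 134 = 134.000000.


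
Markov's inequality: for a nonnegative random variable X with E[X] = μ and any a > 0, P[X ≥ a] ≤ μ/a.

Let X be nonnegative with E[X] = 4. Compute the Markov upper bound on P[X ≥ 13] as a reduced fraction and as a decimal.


μ = E[X] = 4, a = 13.
Markov: P[X ≥ 13] ≤ μ/a = (4)/13 = 4/13.
Numerically: ≈ 0.308.
(Since a = 13 > μ = 4.000, the bound 4/13 is < 1 and informative.)

P[X ≥ 13] ≤ 4/13 ≈ 0.308.


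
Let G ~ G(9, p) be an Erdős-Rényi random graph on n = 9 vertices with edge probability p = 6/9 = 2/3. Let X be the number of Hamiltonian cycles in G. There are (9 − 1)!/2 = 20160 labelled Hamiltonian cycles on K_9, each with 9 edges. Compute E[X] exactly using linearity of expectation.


K_9 has (9 − 1)!/2 = 20160 labelled Hamiltonian cycles.
For each such Hamiltonian cycle H, let X_H = 1 if all 9 edges of H are present in G. Then P[X_H = 1] = p^{9} = (2/3)^{9} = 512/19683.
By linearity: E[X] = Σ_H E[X_H] = 20160 · p^{9} = 20160 · 512/19683 = 1146880/2187.
Numerically: E[X] ≈ 524.4.

E[X] = 20160 · (2/3)^{9} = 1146880/2187 ≈ 524.4.


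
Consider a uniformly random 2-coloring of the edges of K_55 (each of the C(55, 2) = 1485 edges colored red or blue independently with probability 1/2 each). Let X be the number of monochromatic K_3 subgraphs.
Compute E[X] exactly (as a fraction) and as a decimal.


Let X = Σ_S X_S over the C(55, 3) = 26235 subsets S of size 3, where X_S = 1 if the K_3 on S is monochromatic.
For a fixed S, the K_3 on S has C(3, 2) = 3 edges. P[all 3 edges red] = (1/2)^3, and likewise for blue, so P[monochromatic] = 2·(1/2)^3 = 2^{1 − 3} = 1/4.
Summing: E[X] = C(55, 3) · 2^{1 − 3} = 26235 · 1/4 = 26235/4.
Numerically: E[X] ≈ 6558.75000.

E[X] = C(55,3)·2^(1−C(3,2)) = 26235/4 ≈ 6558.75000.


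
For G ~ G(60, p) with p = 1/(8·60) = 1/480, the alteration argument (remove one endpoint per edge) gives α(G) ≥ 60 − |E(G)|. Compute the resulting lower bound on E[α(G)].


E[|E(G)|] = C(60, 2)·p = 1770 · (1/480) = 59/16.
E[α(G)] ≥ n − E[|E(G)|] = 60 − 59/16 = 901/16.
Numerically: ≈ 56.312.
(This is only a lower bound; the true E[α(G)] may be larger.)

E[α(G)] ≥ 901/16 ≈ 56.312.


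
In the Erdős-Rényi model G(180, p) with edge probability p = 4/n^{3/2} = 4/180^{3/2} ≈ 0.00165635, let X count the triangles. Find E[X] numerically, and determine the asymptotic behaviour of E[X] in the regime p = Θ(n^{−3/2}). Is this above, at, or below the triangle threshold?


Number of potential triangles: C(180, 3) = 955860.
Each occurs with probability p³ ≈ (0.00165635)³ ≈ 4.54416091e-09.
By linearity: E[X] = C(180, 3)·p³ ≈ 955860 · 4.54416091e-09 ≈ 0.004344.
Since α = 3/2 > 1, p = c/n^{3/2} = o(1/n) is below the triangle threshold p ~ 1/n. Asymptotically E[X] ~ (c³/6)·n^{3(1−α)} = (4³/6)·n^{-1.5} → 0, so by Markov's inequality G has no triangles w.h.p.

E[X] ≈ 0.004344; in regime p = Θ(1/n^{3/2}) E[X] tends to 0 (below the triangle threshold p ~ 1/n).


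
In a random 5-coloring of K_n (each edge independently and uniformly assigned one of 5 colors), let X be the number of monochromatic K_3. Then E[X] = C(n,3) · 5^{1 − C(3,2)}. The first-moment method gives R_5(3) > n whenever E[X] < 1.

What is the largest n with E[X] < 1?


We need C(n, 3) · 5^{1 − 3} < 1, i.e. C(n, 3) < 5^{3 − 1} = 25.
Check values of n near the boundary:
  n = 3: C(3, 3) = 1; 1 < 25? YES
  n = 4: C(4, 3) = 4; 4 < 25? YES
  n = 5: C(5, 3) = 10; 10 < 25? YES
  n = 6: C(6, 3) = 20; 20 < 25? YES
  n = 7: C(7, 3) = 35; 35 < 25? NO
  n = 8: C(8, 3) = 56; 56 < 25? NO
The largest n with C(n, 3) < 25 is n = 6 (where E[X] = 4/5 ≈ 0.8000). Hence R_5(3) > 6, i.e. R_5(3) ≥ 7.

Largest n = 6; hence R_5(3) > 6.


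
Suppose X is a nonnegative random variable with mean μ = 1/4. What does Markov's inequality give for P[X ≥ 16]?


μ = E[X] = 1/4, a = 16.
Markov: P[X ≥ 16] ≤ μ/a = (1/4)/16 = 1/64.
Numerically: ≈ 0.015625.
(Since a = 16 > μ = 0.250000, the bound 1/64 is < 1 and informative.)

P[X ≥ 16] ≤ 1/64 ≈ 0.015625.


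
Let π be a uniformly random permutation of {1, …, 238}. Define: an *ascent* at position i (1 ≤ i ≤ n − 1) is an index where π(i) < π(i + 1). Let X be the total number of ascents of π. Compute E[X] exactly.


Write X = Σ X_I over i = 1, …, 237, with X_I the indicator of one ascent.
There are 237 indicators.
For each fixed i, the pair (π(i), π(i+1)) is a uniformly random ordered pair of distinct values from {1, …, 238}; by symmetry P[π(i) < π(i+1)] = 1/2.
By linearity: E[X] = 237 · (1/2) = (238 − 1) · (1/2) = 237/2 ≈ 118.50000.

E[X] = 237/2 = 118.50000.


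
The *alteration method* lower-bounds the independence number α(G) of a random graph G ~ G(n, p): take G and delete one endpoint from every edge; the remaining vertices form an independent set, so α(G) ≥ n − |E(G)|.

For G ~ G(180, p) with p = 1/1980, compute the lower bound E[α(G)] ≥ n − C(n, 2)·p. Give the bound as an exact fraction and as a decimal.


E[|E(G)|] = C(180, 2)·p = 16110 · (1/1980) = 179/22.
E[α(G)] ≥ n − E[|E(G)|] = 180 − 179/22 = 3781/22.
Numerically: ≈ 171.864.
(This is only a lower bound; the true E[α(G)] may be larger.)

E[α(G)] ≥ 3781/22 ≈ 171.864.
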